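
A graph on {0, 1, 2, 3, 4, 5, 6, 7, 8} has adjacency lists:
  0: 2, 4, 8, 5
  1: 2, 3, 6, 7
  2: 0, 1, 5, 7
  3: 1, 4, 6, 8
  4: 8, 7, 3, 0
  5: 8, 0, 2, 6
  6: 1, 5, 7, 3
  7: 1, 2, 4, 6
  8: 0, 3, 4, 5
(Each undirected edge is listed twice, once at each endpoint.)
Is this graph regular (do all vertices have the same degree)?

Yes

Degrees: 0:4, 1:4, 2:4, 3:4, 4:4, 5:4, 6:4, 7:4, 8:4
Every vertex has degree 4, so the graph is 4-regular.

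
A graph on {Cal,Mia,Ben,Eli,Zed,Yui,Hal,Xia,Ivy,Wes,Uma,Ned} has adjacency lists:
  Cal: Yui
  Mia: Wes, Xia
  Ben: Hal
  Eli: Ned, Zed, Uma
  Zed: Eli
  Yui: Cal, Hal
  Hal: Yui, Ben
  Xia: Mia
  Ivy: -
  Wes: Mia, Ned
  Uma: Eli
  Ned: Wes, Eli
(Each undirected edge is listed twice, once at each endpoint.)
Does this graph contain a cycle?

|V| = 12, |E| = 9, number of components = 3.
Since 9 = 12 - 3, the graph is a forest and contains no cycle.

No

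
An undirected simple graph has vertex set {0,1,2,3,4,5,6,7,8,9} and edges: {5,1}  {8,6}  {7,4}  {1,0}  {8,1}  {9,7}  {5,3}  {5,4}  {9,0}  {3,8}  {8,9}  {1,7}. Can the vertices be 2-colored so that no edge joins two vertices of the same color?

A valid 2-coloring puts {1, 2, 3, 4, 6, 9} on one side and {0, 5, 7, 8} on the other; every edge crosses between the two sides.

Yes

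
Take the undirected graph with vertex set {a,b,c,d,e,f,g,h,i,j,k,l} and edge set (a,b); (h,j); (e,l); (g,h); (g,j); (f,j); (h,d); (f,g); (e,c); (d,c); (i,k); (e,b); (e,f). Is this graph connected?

Component: {i, k}
Component: {a, b, c, d, e, f, g, h, j, l}
There are 2 separate components, so the graph is not connected.

No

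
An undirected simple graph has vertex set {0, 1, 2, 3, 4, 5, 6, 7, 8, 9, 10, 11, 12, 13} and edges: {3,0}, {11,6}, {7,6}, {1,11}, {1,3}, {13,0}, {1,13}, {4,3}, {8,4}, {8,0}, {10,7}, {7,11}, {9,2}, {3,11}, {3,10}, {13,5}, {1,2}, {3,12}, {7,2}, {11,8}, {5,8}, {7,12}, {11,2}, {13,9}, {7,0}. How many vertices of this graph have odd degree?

0

Degrees: 0:4, 1:4, 2:4, 3:6, 4:2, 5:2, 6:2, 7:6, 8:4, 9:2, 10:2, 11:6, 12:2, 13:4
Odd-degree vertices: none.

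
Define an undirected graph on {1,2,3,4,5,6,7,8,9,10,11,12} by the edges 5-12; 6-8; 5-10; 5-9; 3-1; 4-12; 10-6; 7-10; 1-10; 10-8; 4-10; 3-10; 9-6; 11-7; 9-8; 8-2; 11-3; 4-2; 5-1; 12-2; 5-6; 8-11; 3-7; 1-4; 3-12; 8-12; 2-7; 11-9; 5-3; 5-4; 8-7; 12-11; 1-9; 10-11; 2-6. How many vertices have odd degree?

Degrees: 1:5, 2:5, 3:6, 4:5, 5:7, 6:5, 7:5, 8:7, 9:5, 10:8, 11:6, 12:6
Odd-degree vertices: 1, 2, 4, 5, 6, 7, 8, 9.

8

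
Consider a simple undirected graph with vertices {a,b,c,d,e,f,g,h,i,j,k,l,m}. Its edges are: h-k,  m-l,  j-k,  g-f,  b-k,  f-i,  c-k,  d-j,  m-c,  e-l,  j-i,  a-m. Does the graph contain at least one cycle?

|V| = 13, |E| = 12, number of components = 1.
A forest on 13 vertices with 1 component has exactly 12 edges, which matches — so no cycle.

No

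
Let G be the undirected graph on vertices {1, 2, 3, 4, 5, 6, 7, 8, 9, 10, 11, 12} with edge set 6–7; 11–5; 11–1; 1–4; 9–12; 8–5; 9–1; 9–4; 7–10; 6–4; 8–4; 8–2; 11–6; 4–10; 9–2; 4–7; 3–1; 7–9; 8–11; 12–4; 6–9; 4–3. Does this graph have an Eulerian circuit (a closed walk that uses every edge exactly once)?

Degrees: 1:4, 2:2, 3:2, 4:8, 5:2, 6:4, 7:4, 8:4, 9:6, 10:2, 11:4, 12:2
Every vertex has even degree and the edges form a single connected piece, so an Eulerian circuit exists.

Yes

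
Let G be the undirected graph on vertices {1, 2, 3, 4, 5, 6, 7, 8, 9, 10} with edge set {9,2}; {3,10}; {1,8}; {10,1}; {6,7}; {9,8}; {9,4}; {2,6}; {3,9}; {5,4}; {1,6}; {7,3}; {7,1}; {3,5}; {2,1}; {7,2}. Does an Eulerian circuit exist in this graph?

Degrees: 1:5, 2:4, 3:4, 4:2, 5:2, 6:3, 7:4, 8:2, 9:4, 10:2
1, 6 have odd degree; an Eulerian circuit needs every degree to be even, so none exists.

No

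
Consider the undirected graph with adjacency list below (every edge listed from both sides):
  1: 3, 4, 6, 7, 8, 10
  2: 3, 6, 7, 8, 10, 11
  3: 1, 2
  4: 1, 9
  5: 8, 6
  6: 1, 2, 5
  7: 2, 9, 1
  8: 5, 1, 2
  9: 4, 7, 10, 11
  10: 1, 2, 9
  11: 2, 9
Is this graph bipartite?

Partition the vertices as {3, 4, 6, 7, 8, 10, 11} vs {1, 2, 5, 9}. Each listed edge has one endpoint in each part, so the graph is bipartite.

Yes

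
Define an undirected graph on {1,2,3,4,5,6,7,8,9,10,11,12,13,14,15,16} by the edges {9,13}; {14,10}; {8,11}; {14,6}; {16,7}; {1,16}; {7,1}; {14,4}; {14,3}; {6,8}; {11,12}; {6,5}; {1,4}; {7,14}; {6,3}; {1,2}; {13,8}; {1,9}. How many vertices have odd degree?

Degrees: 1:5, 2:1, 3:2, 4:2, 5:1, 6:4, 7:3, 8:3, 9:2, 10:1, 11:2, 12:1, 13:2, 14:5, 15:0, 16:2
Odd-degree vertices: 1, 2, 5, 7, 8, 10, 12, 14.

8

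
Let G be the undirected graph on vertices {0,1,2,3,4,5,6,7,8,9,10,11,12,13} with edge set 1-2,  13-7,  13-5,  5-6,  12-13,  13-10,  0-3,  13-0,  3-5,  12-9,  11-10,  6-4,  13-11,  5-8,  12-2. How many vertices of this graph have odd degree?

Degrees: 0:2, 1:1, 2:2, 3:2, 4:1, 5:4, 6:2, 7:1, 8:1, 9:1, 10:2, 11:2, 12:3, 13:6
Odd-degree vertices: 1, 4, 7, 8, 9, 12.

6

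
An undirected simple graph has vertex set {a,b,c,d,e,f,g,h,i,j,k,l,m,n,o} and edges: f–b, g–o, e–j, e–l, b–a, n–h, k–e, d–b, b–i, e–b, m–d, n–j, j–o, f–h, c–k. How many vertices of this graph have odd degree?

8

Degrees: a:1, b:5, c:1, d:2, e:4, f:2, g:1, h:2, i:1, j:3, k:2, l:1, m:1, n:2, o:2
Odd-degree vertices: a, b, c, g, i, j, l, m.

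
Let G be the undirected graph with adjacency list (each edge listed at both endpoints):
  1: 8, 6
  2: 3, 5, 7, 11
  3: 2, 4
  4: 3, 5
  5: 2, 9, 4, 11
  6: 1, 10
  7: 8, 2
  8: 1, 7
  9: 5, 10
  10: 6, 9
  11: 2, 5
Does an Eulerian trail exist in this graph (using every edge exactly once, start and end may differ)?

Yes

Degrees: 1:2, 2:4, 3:2, 4:2, 5:4, 6:2, 7:2, 8:2, 9:2, 10:2, 11:2
Odd-degree vertices: none (0 total).
With 0 odd-degree vertices and all edges in one connected piece, an Eulerian trail exists.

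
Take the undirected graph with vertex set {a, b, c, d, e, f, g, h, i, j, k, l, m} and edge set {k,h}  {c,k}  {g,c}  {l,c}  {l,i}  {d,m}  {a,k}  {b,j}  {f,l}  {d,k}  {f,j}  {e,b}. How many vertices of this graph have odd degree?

Degrees: a:1, b:2, c:3, d:2, e:1, f:2, g:1, h:1, i:1, j:2, k:4, l:3, m:1
Odd-degree vertices: a, c, e, g, h, i, l, m.

8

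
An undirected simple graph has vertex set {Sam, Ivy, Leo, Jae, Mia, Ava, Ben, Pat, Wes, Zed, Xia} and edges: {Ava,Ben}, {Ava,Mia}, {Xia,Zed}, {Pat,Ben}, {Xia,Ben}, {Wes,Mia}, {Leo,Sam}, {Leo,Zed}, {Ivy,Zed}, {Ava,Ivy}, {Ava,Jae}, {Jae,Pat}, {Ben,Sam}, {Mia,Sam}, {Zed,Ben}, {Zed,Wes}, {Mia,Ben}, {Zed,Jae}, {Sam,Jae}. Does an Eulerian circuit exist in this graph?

Yes

Degrees: Sam:4, Ivy:2, Leo:2, Jae:4, Mia:4, Ava:4, Ben:6, Pat:2, Wes:2, Zed:6, Xia:2
All degrees are even and the non-isolated vertices are connected — an Eulerian circuit exists.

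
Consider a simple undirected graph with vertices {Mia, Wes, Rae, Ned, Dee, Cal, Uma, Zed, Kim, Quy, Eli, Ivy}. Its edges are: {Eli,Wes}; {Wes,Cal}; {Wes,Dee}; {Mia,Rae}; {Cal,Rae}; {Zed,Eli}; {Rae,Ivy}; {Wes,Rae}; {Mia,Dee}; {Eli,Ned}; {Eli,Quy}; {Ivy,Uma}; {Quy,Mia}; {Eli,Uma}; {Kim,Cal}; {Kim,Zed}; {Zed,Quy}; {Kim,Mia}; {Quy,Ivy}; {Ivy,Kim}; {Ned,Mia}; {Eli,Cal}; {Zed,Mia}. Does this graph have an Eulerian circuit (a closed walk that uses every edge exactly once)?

Yes

Degrees: Mia:6, Wes:4, Rae:4, Ned:2, Dee:2, Cal:4, Uma:2, Zed:4, Kim:4, Quy:4, Eli:6, Ivy:4
All degrees are even and the non-isolated vertices are connected — an Eulerian circuit exists.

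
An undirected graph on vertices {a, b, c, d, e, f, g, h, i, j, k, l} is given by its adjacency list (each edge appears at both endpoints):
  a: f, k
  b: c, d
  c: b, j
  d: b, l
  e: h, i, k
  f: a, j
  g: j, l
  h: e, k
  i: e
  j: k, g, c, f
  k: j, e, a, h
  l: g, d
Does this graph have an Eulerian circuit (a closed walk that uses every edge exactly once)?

Degrees: a:2, b:2, c:2, d:2, e:3, f:2, g:2, h:2, i:1, j:4, k:4, l:2
e, i have odd degree; an Eulerian circuit needs every degree to be even, so none exists.

No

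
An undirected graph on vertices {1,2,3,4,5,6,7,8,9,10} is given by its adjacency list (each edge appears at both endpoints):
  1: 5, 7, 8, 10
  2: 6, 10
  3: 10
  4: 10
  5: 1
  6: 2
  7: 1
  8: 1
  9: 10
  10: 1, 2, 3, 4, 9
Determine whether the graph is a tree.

Yes

|V| = 10, |E| = 9.
It is connected with exactly 9 edges, hence acyclic — it is a tree.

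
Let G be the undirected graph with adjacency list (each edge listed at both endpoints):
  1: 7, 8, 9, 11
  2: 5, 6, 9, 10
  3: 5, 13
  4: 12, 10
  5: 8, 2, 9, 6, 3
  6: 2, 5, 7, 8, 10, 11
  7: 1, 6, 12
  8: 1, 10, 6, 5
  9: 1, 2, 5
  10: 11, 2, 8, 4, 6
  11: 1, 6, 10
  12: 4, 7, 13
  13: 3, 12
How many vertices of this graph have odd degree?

Degrees: 1:4, 2:4, 3:2, 4:2, 5:5, 6:6, 7:3, 8:4, 9:3, 10:5, 11:3, 12:3, 13:2
Odd-degree vertices: 5, 7, 9, 10, 11, 12.

6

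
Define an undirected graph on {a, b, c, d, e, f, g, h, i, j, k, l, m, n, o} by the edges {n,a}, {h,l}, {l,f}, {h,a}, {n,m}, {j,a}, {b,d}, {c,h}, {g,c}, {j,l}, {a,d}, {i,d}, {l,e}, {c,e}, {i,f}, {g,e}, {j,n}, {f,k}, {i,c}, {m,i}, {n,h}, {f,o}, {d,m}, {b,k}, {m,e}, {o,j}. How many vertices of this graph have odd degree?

0

Degrees: a:4, b:2, c:4, d:4, e:4, f:4, g:2, h:4, i:4, j:4, k:2, l:4, m:4, n:4, o:2
Odd-degree vertices: none.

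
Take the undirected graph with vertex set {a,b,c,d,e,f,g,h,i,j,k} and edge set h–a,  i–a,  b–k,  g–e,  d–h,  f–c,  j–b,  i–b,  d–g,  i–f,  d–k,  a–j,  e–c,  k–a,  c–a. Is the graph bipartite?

A valid 2-coloring puts {c, g, h, i, j, k} on one side and {a, b, d, e, f} on the other; every edge crosses between the two sides.

Yes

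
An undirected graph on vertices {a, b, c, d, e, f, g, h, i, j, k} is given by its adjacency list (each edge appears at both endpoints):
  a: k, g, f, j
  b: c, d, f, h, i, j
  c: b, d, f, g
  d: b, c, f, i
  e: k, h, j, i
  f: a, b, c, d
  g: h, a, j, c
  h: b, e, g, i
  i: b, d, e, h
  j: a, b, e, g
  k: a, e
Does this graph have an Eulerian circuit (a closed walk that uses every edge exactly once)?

Yes

Degrees: a:4, b:6, c:4, d:4, e:4, f:4, g:4, h:4, i:4, j:4, k:2
Every vertex has even degree and the edges form a single connected piece, so an Eulerian circuit exists.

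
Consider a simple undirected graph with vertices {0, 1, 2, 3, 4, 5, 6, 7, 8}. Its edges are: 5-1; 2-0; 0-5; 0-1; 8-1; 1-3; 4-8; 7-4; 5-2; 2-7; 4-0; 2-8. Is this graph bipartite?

The cycle 0-5-2-0 has length 3, which is odd, so the graph is not bipartite.

No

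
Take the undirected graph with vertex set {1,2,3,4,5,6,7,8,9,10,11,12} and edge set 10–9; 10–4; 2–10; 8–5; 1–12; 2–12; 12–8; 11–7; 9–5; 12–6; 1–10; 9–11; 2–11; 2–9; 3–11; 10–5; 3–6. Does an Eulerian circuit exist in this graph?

Degrees: 1:2, 2:4, 3:2, 4:1, 5:3, 6:2, 7:1, 8:2, 9:4, 10:5, 11:4, 12:4
4, 5, 7, 10 have odd degree; an Eulerian circuit needs every degree to be even, so none exists.

No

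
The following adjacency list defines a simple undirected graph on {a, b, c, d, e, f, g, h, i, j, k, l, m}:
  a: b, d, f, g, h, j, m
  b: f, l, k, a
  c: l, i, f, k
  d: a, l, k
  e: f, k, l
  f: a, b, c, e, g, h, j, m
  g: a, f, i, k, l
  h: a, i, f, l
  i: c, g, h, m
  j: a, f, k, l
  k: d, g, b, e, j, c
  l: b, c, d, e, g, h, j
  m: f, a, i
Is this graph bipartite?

f-a-m-f is an odd cycle (length 3), and a bipartite graph can contain only even cycles.

No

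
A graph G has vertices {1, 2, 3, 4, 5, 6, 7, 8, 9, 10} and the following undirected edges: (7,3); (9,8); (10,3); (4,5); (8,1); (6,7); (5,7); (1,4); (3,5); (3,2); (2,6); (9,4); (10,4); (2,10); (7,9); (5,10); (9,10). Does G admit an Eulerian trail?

Yes

Degrees: 1:2, 2:3, 3:4, 4:4, 5:4, 6:2, 7:4, 8:2, 9:4, 10:5
Odd-degree vertices: 2, 10 (2 total).
The non-isolated vertices are connected and exactly 2 have odd degree, so an Eulerian trail exists (from 2 to 10).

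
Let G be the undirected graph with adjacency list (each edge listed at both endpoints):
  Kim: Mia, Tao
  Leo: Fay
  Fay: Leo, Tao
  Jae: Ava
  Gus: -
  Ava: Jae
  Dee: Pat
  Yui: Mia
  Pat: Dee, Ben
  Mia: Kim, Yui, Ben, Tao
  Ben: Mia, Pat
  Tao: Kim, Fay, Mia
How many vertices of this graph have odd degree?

Degrees: Kim:2, Leo:1, Fay:2, Jae:1, Gus:0, Ava:1, Dee:1, Yui:1, Pat:2, Mia:4, Ben:2, Tao:3
Odd-degree vertices: Leo, Jae, Ava, Dee, Yui, Tao.

6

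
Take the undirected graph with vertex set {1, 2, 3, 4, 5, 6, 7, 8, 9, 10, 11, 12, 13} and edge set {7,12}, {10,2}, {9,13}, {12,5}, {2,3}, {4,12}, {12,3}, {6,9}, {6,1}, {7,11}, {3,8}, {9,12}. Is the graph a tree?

|V| = 13, |E| = 12.
Connected and |E| = |V| - 1, which characterizes a tree.

Yes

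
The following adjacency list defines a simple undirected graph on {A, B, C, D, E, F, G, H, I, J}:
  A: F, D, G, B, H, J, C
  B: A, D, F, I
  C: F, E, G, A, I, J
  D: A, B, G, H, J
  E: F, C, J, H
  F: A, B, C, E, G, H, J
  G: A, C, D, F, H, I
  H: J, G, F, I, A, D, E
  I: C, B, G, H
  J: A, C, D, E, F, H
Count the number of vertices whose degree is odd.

4

Degrees: A:7, B:4, C:6, D:5, E:4, F:7, G:6, H:7, I:4, J:6
Odd-degree vertices: A, D, F, H.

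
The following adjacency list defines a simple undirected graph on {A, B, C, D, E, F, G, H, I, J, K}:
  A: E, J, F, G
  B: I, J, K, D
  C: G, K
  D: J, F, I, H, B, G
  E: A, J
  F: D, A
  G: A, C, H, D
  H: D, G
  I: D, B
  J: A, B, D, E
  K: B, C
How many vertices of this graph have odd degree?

0

Degrees: A:4, B:4, C:2, D:6, E:2, F:2, G:4, H:2, I:2, J:4, K:2
Odd-degree vertices: none.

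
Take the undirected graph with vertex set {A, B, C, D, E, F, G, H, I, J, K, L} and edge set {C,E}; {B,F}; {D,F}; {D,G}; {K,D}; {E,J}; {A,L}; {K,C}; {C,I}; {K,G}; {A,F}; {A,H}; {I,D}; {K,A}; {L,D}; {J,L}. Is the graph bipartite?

D-G-K-D is an odd cycle (length 3), and a bipartite graph can contain only even cycles.

No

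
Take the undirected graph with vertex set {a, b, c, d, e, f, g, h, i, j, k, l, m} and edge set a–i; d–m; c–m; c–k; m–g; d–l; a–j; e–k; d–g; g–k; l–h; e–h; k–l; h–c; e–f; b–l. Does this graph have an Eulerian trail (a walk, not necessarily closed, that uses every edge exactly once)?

Degrees: a:2, b:1, c:3, d:3, e:3, f:1, g:3, h:3, i:1, j:1, k:4, l:4, m:3
Odd-degree vertices: b, c, d, e, f, g, h, i, j, m (10 total).
An Eulerian trail requires 0 or 2 odd-degree vertices; here there are 10.

No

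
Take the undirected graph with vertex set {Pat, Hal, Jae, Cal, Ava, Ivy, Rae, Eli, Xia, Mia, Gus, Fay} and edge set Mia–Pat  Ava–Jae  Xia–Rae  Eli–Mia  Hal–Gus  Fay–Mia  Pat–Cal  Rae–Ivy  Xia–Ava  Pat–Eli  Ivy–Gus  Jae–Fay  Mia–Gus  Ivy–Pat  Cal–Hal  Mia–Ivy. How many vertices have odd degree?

Degrees: Pat:4, Hal:2, Jae:2, Cal:2, Ava:2, Ivy:4, Rae:2, Eli:2, Xia:2, Mia:5, Gus:3, Fay:2
Odd-degree vertices: Mia, Gus.

2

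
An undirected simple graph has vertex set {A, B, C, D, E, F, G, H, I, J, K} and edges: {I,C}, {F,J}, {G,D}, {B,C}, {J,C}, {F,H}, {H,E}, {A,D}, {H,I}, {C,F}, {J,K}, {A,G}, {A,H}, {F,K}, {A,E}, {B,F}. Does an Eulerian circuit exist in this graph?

Degrees: A:4, B:2, C:4, D:2, E:2, F:5, G:2, H:4, I:2, J:3, K:2
Vertices with odd degree: F, J. An Eulerian circuit requires all degrees even.

No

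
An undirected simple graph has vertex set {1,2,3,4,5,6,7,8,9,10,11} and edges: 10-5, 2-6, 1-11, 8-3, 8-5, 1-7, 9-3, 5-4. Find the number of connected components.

Component: {2, 6}
Component: {1, 7, 11}
Component: {3, 4, 5, 8, 9, 10}

3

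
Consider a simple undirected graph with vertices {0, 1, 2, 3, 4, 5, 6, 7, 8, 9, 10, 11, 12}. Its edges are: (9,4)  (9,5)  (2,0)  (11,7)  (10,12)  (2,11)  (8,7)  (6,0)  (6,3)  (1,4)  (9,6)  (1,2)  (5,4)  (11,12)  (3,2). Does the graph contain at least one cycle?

Yes

|V| = 13, |E| = 15, number of components = 1.
One cycle is 2-3-6-9-4-1-2.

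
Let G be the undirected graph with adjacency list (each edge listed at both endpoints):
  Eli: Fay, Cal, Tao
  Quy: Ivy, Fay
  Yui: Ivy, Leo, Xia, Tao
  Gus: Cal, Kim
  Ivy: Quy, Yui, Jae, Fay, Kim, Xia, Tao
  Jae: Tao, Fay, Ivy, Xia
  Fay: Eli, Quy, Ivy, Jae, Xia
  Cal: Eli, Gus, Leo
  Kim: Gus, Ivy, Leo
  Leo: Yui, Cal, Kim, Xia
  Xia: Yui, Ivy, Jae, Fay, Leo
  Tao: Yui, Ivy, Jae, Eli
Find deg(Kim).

3

Neighbors of Kim: Gus, Ivy, Leo.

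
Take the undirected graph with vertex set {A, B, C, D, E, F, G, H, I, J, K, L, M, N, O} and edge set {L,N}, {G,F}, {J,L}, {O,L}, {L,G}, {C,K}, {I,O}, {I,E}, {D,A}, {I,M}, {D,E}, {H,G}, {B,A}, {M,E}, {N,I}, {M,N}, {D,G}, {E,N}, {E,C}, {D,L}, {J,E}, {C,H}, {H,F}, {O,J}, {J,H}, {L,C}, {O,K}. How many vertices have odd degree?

2

Degrees: A:2, B:1, C:4, D:4, E:6, F:2, G:4, H:4, I:4, J:4, K:2, L:6, M:3, N:4, O:4
Odd-degree vertices: B, M.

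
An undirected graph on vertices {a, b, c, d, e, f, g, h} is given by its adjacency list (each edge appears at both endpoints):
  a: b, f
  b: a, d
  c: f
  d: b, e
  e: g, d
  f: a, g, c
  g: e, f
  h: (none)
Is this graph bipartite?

Color {b, e, f, h} black and {a, c, d, g} white. No edge joins two same-colored vertices, so the graph is bipartite.

Yes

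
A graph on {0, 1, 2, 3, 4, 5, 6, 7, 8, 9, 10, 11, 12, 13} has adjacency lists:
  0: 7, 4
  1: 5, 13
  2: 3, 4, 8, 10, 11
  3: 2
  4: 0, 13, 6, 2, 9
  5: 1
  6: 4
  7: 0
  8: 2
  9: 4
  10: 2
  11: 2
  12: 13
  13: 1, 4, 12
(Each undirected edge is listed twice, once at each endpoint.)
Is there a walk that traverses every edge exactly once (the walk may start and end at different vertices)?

Degrees: 0:2, 1:2, 2:5, 3:1, 4:5, 5:1, 6:1, 7:1, 8:1, 9:1, 10:1, 11:1, 12:1, 13:3
Odd-degree vertices: 2, 3, 4, 5, 6, 7, 8, 9, 10, 11, 12, 13 (12 total).
An Eulerian trail requires 0 or 2 odd-degree vertices; here there are 12.

No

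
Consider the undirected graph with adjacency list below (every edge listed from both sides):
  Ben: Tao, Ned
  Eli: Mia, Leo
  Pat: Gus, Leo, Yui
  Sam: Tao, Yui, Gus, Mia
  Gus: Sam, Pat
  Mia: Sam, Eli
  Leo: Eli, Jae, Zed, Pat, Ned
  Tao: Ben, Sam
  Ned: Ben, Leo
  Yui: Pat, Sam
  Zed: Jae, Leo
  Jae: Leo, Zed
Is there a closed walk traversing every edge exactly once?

Degrees: Ben:2, Eli:2, Pat:3, Sam:4, Gus:2, Mia:2, Leo:5, Tao:2, Ned:2, Yui:2, Zed:2, Jae:2
Vertices with odd degree: Pat, Leo. An Eulerian circuit requires all degrees even.

No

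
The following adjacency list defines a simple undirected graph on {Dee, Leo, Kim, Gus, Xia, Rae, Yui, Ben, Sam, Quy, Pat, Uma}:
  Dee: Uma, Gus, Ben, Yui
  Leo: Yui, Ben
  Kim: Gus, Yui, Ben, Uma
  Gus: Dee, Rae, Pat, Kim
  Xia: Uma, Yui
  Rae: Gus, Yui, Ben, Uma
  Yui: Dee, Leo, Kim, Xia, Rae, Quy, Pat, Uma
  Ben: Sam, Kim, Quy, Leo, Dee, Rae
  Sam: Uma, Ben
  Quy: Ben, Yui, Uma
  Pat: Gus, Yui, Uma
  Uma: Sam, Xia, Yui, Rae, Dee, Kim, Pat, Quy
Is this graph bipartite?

The cycle Kim-Yui-Uma-Kim has length 3, which is odd, so the graph is not bipartite.

No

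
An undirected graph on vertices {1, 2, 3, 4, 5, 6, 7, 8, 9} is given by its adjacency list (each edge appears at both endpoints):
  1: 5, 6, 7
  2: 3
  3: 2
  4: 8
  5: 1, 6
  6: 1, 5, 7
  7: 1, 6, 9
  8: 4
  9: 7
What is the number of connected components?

3

Component: {2, 3}
Component: {4, 8}
Component: {1, 5, 6, 7, 9}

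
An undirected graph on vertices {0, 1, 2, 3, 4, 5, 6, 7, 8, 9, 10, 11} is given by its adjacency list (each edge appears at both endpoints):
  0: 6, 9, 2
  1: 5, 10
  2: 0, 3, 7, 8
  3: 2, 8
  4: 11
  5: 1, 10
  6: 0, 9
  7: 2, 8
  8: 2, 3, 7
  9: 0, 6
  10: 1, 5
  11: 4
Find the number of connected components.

3

Component: {4, 11}
Component: {1, 5, 10}
Component: {0, 2, 3, 6, 7, 8, 9}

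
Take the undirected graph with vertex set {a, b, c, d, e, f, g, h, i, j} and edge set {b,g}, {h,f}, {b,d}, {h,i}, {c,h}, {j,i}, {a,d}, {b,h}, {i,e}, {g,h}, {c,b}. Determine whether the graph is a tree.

No

The graph has 10 vertices and 11 edges.
Connected but with 11 > 9 edges, so it has a cycle and is not a tree.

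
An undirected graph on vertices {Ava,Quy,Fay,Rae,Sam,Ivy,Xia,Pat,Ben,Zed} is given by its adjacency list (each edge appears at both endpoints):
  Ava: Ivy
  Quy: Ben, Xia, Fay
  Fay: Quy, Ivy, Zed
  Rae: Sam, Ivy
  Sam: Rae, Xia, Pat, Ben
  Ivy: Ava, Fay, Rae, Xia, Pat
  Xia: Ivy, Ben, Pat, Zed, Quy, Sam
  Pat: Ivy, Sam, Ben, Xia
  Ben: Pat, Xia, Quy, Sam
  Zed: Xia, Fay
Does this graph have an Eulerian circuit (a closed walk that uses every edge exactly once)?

No

Degrees: Ava:1, Quy:3, Fay:3, Rae:2, Sam:4, Ivy:5, Xia:6, Pat:4, Ben:4, Zed:2
Vertices with odd degree: Ava, Quy, Fay, Ivy. An Eulerian circuit requires all degrees even.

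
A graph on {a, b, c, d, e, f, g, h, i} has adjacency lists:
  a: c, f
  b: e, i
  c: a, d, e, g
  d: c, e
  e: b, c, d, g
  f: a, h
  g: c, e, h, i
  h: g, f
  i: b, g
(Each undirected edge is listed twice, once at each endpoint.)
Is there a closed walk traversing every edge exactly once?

Degrees: a:2, b:2, c:4, d:2, e:4, f:2, g:4, h:2, i:2
Every vertex has even degree and the edges form a single connected piece, so an Eulerian circuit exists.

Yes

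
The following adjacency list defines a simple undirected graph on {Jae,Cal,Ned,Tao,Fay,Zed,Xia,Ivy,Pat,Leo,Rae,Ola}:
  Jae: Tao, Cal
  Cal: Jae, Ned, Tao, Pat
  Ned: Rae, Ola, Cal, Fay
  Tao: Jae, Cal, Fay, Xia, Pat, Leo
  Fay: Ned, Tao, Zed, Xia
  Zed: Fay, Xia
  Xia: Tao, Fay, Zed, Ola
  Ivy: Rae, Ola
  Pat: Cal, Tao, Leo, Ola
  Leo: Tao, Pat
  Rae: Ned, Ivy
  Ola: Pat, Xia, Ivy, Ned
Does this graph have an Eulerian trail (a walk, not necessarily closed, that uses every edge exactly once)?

Degrees: Jae:2, Cal:4, Ned:4, Tao:6, Fay:4, Zed:2, Xia:4, Ivy:2, Pat:4, Leo:2, Rae:2, Ola:4
Odd-degree vertices: none (0 total).
With 0 odd-degree vertices and all edges in one connected piece, an Eulerian trail exists.

Yes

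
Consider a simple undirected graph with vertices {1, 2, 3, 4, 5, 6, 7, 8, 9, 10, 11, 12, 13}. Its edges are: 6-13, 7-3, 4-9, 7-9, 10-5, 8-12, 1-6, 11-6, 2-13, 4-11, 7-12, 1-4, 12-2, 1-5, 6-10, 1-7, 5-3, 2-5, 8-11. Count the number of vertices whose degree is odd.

Degrees: 1:4, 2:3, 3:2, 4:3, 5:4, 6:4, 7:4, 8:2, 9:2, 10:2, 11:3, 12:3, 13:2
Odd-degree vertices: 2, 4, 11, 12.

4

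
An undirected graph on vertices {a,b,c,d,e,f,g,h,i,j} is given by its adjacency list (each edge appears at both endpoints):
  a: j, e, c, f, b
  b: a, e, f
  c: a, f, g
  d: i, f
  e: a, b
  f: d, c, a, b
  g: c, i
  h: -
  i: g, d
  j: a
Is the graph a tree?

No

|V| = 10, |E| = 12.
It splits into 2 components, so it cannot be a tree.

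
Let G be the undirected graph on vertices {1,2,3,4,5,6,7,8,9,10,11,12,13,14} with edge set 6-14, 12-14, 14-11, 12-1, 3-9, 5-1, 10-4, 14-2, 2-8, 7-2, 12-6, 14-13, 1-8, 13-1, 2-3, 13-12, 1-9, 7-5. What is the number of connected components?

2

Component: {4, 10}
Component: {1, 2, 3, 5, 6, 7, 8, 9, 11, 12, 13, 14}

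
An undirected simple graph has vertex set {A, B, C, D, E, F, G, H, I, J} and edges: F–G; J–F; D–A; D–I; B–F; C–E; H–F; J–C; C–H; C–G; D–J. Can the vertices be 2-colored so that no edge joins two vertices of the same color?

Yes

Partition the vertices as {C, D, F} vs {A, B, E, G, H, I, J}. Each listed edge has one endpoint in each part, so the graph is bipartite.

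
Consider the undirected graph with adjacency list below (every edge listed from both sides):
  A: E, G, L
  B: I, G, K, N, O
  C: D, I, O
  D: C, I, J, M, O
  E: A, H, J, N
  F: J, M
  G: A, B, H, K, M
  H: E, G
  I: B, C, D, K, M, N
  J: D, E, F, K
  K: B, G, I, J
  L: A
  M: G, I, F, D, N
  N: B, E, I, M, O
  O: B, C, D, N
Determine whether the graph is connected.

Yes

A breadth-first search from A visits A, E, L, G, N, J, H, B, M, K, I, O, F, D, C — all 15 vertices — so the graph is connected.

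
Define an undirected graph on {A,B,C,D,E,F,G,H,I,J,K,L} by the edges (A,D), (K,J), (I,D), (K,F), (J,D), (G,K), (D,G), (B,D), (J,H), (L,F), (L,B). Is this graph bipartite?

Partition the vertices as {C, D, E, H, K, L} vs {A, B, F, G, I, J}. Each listed edge has one endpoint in each part, so the graph is bipartite.

Yes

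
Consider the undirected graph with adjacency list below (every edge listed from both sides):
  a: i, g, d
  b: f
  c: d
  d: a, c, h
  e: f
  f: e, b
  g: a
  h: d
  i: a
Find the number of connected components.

Component: {b, e, f}
Component: {a, c, d, g, h, i}

2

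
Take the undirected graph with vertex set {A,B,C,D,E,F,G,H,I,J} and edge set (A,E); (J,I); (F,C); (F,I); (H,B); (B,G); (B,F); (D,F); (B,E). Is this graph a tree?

Yes

The graph has 10 vertices and 9 edges.
It is connected with exactly 9 edges, hence acyclic — it is a tree.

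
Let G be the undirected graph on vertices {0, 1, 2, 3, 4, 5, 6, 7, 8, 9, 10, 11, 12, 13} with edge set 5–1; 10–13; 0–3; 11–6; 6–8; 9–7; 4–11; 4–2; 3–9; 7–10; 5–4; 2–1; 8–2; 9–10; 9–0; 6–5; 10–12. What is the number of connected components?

2

Component: {0, 3, 7, 9, 10, 12, 13}
Component: {1, 2, 4, 5, 6, 8, 11}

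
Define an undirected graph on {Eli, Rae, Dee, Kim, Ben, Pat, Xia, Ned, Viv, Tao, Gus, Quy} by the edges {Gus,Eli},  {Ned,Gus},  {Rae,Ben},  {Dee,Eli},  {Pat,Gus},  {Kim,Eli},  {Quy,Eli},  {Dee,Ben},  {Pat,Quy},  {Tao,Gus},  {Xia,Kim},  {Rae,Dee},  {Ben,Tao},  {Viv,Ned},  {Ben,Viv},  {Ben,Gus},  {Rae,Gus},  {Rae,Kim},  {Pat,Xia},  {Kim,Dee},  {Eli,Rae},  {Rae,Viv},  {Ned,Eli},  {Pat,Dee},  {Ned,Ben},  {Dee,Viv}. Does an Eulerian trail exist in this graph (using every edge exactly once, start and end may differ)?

Yes

Degrees: Eli:6, Rae:6, Dee:6, Kim:4, Ben:6, Pat:4, Xia:2, Ned:4, Viv:4, Tao:2, Gus:6, Quy:2
Odd-degree vertices: none (0 total).
With 0 odd-degree vertices and all edges in one connected piece, an Eulerian trail exists.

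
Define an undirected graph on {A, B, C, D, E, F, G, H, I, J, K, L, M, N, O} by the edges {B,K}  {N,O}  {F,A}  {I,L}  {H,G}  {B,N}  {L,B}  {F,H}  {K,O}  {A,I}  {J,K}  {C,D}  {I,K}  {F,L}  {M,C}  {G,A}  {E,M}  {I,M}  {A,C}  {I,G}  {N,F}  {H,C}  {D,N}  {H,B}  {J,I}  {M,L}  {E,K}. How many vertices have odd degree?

2

Degrees: A:4, B:4, C:4, D:2, E:2, F:4, G:3, H:4, I:6, J:2, K:5, L:4, M:4, N:4, O:2
Odd-degree vertices: G, K.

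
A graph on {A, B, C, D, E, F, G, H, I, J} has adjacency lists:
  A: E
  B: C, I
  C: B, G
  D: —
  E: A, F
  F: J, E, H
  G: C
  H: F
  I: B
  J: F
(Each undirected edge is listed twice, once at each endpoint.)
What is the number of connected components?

3

Component: {D}
Component: {B, C, G, I}
Component: {A, E, F, H, J}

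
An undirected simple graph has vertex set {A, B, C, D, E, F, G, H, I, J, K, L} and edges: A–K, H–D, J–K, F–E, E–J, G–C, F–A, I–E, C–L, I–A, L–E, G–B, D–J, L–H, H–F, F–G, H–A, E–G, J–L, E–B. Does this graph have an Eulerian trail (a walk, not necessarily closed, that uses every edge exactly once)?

Yes

Degrees: A:4, B:2, C:2, D:2, E:6, F:4, G:4, H:4, I:2, J:4, K:2, L:4
Odd-degree vertices: none (0 total).
The non-isolated vertices are connected and exactly 0 have odd degree, so an Eulerian trail exists.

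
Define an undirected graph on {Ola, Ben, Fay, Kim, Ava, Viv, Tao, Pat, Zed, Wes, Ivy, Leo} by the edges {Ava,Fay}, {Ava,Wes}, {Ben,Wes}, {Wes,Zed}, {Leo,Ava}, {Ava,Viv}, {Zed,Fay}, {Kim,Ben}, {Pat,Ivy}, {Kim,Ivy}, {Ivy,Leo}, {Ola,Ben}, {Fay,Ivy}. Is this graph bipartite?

Yes

A valid 2-coloring puts {Ben, Ava, Tao, Zed, Ivy} on one side and {Ola, Fay, Kim, Viv, Pat, Wes, Leo} on the other; every edge crosses between the two sides.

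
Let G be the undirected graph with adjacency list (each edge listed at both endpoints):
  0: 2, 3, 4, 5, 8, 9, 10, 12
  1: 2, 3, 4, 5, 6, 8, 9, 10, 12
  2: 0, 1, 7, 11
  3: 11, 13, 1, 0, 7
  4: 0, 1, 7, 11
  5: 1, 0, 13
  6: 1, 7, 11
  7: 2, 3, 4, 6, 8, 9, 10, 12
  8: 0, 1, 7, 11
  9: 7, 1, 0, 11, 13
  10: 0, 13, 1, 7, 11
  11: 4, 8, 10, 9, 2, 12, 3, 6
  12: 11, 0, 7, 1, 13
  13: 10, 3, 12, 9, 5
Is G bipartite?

Yes

A valid 2-coloring puts {2, 3, 4, 5, 6, 8, 9, 10, 12} on one side and {0, 1, 7, 11, 13} on the other; every edge crosses between the two sides.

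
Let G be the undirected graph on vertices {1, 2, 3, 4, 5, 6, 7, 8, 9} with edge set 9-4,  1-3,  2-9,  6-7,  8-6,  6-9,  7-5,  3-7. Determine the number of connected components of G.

1

Component: {1, 2, 3, 4, 5, 6, 7, 8, 9}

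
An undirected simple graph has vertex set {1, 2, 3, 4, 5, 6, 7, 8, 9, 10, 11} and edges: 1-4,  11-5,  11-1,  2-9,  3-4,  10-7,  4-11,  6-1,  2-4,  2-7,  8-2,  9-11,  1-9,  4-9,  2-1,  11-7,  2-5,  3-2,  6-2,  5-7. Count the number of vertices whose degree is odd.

Degrees: 1:5, 2:8, 3:2, 4:5, 5:3, 6:2, 7:4, 8:1, 9:4, 10:1, 11:5
Odd-degree vertices: 1, 4, 5, 8, 10, 11.

6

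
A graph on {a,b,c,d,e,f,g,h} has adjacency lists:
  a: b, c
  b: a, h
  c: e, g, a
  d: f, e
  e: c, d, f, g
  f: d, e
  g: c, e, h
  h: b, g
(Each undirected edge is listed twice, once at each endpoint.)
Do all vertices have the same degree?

No

Degrees: a:2, b:2, c:3, d:2, e:4, f:2, g:3, h:2
Vertex a has degree 2 while e has degree 4, so the graph is not regular.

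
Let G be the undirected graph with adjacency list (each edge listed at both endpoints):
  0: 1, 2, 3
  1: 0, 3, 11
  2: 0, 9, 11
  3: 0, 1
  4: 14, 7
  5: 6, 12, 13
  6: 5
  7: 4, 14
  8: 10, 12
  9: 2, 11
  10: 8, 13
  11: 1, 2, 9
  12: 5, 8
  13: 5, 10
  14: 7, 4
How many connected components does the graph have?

Component: {4, 7, 14}
Component: {0, 1, 2, 3, 9, 11}
Component: {5, 6, 8, 10, 12, 13}

3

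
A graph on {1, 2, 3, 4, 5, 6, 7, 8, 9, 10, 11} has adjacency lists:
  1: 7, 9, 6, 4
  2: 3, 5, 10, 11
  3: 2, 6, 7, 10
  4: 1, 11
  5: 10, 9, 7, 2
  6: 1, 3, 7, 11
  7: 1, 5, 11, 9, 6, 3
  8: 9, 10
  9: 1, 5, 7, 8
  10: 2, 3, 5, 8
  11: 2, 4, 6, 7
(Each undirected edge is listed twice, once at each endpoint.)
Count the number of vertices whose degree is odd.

0

Degrees: 1:4, 2:4, 3:4, 4:2, 5:4, 6:4, 7:6, 8:2, 9:4, 10:4, 11:4
Odd-degree vertices: none.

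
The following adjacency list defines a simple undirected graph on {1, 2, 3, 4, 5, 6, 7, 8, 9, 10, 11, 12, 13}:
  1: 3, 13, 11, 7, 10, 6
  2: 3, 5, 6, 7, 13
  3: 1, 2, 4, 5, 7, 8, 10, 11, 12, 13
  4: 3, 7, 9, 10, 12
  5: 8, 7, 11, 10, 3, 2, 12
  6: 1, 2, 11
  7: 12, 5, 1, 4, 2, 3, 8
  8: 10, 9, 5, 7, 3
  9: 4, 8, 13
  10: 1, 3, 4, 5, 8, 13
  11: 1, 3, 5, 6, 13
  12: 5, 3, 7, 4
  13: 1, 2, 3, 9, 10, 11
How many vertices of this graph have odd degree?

Degrees: 1:6, 2:5, 3:10, 4:5, 5:7, 6:3, 7:7, 8:5, 9:3, 10:6, 11:5, 12:4, 13:6
Odd-degree vertices: 2, 4, 5, 6, 7, 8, 9, 11.

8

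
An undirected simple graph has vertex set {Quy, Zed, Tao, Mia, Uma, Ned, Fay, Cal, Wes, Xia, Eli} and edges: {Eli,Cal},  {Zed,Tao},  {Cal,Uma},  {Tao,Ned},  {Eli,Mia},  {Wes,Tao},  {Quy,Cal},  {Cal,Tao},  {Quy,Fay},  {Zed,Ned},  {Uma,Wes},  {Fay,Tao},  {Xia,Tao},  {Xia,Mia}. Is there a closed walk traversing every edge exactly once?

Yes

Degrees: Quy:2, Zed:2, Tao:6, Mia:2, Uma:2, Ned:2, Fay:2, Cal:4, Wes:2, Xia:2, Eli:2
Every vertex has even degree and the edges form a single connected piece, so an Eulerian circuit exists.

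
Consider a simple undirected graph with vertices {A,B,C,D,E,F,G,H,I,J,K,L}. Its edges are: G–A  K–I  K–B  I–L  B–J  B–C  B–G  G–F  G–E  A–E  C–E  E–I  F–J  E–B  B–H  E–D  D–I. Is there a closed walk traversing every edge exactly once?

No

Degrees: A:2, B:6, C:2, D:2, E:6, F:2, G:4, H:1, I:4, J:2, K:2, L:1
H, L have odd degree; an Eulerian circuit needs every degree to be even, so none exists.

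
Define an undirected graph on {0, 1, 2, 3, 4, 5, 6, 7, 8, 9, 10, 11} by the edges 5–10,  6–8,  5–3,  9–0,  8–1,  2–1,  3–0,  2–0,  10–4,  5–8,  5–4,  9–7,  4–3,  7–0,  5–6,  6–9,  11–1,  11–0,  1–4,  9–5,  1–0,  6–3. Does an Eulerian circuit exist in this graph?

No

Degrees: 0:6, 1:5, 2:2, 3:4, 4:4, 5:6, 6:4, 7:2, 8:3, 9:4, 10:2, 11:2
Vertices with odd degree: 1, 8. An Eulerian circuit requires all degrees even.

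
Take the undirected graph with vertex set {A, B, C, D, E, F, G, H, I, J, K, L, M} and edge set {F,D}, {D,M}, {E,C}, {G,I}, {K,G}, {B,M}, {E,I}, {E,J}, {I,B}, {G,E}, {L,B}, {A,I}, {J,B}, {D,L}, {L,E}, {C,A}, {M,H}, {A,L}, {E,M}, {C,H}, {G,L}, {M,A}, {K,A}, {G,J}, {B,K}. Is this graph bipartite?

E-G-L-E is an odd cycle (length 3), and a bipartite graph can contain only even cycles.

No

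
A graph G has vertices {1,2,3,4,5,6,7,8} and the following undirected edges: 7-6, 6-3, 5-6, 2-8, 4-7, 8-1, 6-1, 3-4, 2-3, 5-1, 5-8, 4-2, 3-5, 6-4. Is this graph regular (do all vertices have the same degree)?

No

Degrees: 1:3, 2:3, 3:4, 4:4, 5:4, 6:5, 7:2, 8:3
Vertex 7 has degree 2 while 6 has degree 5, so the graph is not regular.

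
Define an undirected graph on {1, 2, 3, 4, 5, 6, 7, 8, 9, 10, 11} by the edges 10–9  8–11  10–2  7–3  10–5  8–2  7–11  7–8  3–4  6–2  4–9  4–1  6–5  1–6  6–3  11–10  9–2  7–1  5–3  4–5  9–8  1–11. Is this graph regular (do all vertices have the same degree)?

Yes

Degrees: 1:4, 2:4, 3:4, 4:4, 5:4, 6:4, 7:4, 8:4, 9:4, 10:4, 11:4
All degrees equal 4; the graph is regular.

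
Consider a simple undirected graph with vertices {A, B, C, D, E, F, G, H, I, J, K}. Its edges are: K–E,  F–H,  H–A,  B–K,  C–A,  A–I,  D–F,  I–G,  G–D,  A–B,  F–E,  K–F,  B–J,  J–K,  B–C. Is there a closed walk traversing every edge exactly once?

Yes

Degrees: A:4, B:4, C:2, D:2, E:2, F:4, G:2, H:2, I:2, J:2, K:4
All degrees are even and the non-isolated vertices are connected — an Eulerian circuit exists.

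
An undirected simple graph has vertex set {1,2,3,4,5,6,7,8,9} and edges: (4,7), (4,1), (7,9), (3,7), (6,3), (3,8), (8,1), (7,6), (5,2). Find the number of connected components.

2

Component: {2, 5}
Component: {1, 3, 4, 6, 7, 8, 9}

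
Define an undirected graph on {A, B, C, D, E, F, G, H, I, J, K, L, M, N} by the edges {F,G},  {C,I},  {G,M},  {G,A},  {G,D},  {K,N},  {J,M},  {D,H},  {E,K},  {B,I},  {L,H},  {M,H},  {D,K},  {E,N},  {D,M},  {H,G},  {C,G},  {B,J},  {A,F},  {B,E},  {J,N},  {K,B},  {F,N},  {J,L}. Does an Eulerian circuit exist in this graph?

No

Degrees: A:2, B:4, C:2, D:4, E:3, F:3, G:6, H:4, I:2, J:4, K:4, L:2, M:4, N:4
E, F have odd degree; an Eulerian circuit needs every degree to be even, so none exists.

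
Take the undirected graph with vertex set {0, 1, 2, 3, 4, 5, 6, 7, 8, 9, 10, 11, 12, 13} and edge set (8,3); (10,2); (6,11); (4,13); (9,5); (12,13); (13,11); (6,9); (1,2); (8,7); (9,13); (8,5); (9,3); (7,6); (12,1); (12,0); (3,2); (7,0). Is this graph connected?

Yes

A breadth-first search from 0 visits 0, 12, 7, 1, 13, 8, 6, 2, 9, 4, 11, 3, 5, 10 — all 14 vertices — so the graph is connected.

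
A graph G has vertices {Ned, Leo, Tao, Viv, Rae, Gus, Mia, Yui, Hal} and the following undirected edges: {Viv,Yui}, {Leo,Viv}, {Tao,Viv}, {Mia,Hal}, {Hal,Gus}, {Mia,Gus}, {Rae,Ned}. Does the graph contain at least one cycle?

The graph has 9 vertices, 7 edges, and 3 connected components.
One cycle is Gus-Hal-Mia-Gus.

Yes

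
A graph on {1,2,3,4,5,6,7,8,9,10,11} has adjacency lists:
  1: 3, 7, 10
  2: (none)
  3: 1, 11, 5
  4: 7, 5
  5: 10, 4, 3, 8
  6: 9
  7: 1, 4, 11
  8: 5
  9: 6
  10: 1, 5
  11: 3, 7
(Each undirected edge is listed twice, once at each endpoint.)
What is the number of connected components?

Component: {2}
Component: {6, 9}
Component: {1, 3, 4, 5, 7, 8, 10, 11}

3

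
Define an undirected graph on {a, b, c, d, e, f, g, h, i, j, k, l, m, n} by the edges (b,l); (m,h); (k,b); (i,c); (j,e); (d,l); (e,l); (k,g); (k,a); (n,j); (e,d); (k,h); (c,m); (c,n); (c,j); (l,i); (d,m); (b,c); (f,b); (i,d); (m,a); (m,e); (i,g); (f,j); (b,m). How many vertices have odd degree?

2

Degrees: a:2, b:5, c:5, d:4, e:4, f:2, g:2, h:2, i:4, j:4, k:4, l:4, m:6, n:2
Odd-degree vertices: b, c.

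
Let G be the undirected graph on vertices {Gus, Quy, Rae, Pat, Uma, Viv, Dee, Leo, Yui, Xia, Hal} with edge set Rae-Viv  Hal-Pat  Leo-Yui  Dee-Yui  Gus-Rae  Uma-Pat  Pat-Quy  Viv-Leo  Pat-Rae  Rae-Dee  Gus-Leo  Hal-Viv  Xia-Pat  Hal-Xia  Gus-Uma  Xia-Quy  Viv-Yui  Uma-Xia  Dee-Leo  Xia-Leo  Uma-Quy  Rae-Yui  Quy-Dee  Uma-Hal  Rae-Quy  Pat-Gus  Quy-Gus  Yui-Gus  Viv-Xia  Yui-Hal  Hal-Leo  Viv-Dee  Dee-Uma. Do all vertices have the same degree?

Degrees: Gus:6, Quy:6, Rae:6, Pat:6, Uma:6, Viv:6, Dee:6, Leo:6, Yui:6, Xia:6, Hal:6
Every vertex has degree 6, so the graph is 6-regular.

Yes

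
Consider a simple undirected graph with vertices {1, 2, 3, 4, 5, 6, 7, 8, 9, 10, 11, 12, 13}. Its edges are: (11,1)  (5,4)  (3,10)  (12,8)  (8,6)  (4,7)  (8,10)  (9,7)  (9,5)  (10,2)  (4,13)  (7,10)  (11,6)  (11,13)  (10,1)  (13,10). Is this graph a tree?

|V| = 13, |E| = 16.
Connected but with 16 > 12 edges, so it has a cycle and is not a tree.

No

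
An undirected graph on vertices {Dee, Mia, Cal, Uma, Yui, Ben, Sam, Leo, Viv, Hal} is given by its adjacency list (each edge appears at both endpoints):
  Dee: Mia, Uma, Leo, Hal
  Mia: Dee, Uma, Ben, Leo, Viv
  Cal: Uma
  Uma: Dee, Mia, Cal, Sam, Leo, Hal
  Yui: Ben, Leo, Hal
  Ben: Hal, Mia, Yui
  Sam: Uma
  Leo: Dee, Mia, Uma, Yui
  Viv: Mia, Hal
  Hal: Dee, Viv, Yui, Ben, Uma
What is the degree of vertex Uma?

Neighbors of Uma: Dee, Mia, Cal, Sam, Leo, Hal.

6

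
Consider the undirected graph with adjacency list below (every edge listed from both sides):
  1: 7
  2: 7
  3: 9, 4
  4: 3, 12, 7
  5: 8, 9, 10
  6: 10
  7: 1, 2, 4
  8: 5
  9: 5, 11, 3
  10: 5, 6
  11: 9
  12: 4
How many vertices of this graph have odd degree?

Degrees: 1:1, 2:1, 3:2, 4:3, 5:3, 6:1, 7:3, 8:1, 9:3, 10:2, 11:1, 12:1
Odd-degree vertices: 1, 2, 4, 5, 6, 7, 8, 9, 11, 12.

10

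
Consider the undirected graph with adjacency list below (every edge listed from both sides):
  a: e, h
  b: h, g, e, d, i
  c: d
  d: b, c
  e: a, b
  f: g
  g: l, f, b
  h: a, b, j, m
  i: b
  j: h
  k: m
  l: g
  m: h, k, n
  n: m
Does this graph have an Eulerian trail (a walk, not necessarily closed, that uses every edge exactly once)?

Degrees: a:2, b:5, c:1, d:2, e:2, f:1, g:3, h:4, i:1, j:1, k:1, l:1, m:3, n:1
Odd-degree vertices: b, c, f, g, i, j, k, l, m, n (10 total).
With 10 odd-degree vertices (more than two), no single trail can use every edge.

No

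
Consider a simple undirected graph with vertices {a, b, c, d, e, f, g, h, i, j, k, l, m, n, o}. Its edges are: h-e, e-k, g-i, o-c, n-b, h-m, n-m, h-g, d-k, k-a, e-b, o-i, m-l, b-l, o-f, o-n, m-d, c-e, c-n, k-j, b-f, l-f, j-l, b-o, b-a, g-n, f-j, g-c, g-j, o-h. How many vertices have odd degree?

Degrees: a:2, b:6, c:4, d:2, e:4, f:4, g:5, h:4, i:2, j:4, k:4, l:4, m:4, n:5, o:6
Odd-degree vertices: g, n.

2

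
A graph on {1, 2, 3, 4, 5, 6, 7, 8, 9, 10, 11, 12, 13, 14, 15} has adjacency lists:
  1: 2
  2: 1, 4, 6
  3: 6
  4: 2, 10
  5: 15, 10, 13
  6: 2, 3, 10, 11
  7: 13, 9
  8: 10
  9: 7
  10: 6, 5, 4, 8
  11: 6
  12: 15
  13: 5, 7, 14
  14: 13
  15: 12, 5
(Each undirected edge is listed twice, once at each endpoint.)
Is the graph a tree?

No

The graph has 15 vertices and 15 edges.
Connected but with 15 > 14 edges, so it has a cycle and is not a tree.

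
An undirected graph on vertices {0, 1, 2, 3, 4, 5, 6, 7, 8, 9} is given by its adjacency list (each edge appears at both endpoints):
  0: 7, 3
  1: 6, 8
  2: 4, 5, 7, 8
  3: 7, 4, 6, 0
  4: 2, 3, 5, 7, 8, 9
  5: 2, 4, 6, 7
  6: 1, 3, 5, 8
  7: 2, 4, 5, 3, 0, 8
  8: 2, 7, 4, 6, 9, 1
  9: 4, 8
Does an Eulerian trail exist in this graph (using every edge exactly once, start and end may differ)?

Yes

Degrees: 0:2, 1:2, 2:4, 3:4, 4:6, 5:4, 6:4, 7:6, 8:6, 9:2
Odd-degree vertices: none (0 total).
With 0 odd-degree vertices and all edges in one connected piece, an Eulerian trail exists.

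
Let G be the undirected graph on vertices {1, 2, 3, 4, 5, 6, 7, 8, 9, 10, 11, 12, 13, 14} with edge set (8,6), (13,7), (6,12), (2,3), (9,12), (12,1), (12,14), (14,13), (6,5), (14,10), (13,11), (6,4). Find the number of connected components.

2

Component: {2, 3}
Component: {1, 4, 5, 6, 7, 8, 9, 10, 11, 12, 13, 14}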